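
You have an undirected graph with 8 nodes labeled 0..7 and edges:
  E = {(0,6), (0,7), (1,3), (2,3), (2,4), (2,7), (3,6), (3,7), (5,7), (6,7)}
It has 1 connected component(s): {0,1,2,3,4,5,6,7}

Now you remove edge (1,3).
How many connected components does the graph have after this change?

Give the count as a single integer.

Answer: 2

Derivation:
Initial component count: 1
Remove (1,3): it was a bridge. Count increases: 1 -> 2.
  After removal, components: {0,2,3,4,5,6,7} {1}
New component count: 2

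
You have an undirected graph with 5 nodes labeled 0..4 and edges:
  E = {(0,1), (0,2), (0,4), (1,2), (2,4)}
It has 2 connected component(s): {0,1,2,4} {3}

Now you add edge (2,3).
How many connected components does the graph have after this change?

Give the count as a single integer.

Initial component count: 2
Add (2,3): merges two components. Count decreases: 2 -> 1.
New component count: 1

Answer: 1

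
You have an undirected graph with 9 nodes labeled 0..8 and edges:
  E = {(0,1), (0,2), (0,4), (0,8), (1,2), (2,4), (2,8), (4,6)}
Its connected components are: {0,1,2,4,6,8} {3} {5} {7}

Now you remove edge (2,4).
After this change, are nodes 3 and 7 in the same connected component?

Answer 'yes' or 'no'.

Answer: no

Derivation:
Initial components: {0,1,2,4,6,8} {3} {5} {7}
Removing edge (2,4): not a bridge — component count unchanged at 4.
New components: {0,1,2,4,6,8} {3} {5} {7}
Are 3 and 7 in the same component? no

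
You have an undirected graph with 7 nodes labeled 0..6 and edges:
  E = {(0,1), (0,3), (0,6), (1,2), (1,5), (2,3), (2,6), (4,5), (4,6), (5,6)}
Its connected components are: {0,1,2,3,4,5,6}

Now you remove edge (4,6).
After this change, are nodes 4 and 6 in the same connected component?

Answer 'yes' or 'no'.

Answer: yes

Derivation:
Initial components: {0,1,2,3,4,5,6}
Removing edge (4,6): not a bridge — component count unchanged at 1.
New components: {0,1,2,3,4,5,6}
Are 4 and 6 in the same component? yes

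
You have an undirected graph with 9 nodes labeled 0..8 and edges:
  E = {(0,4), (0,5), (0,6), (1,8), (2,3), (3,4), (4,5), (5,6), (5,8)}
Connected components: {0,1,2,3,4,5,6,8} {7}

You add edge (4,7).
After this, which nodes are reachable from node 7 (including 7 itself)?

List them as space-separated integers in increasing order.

Answer: 0 1 2 3 4 5 6 7 8

Derivation:
Before: nodes reachable from 7: {7}
Adding (4,7): merges 7's component with another. Reachability grows.
After: nodes reachable from 7: {0,1,2,3,4,5,6,7,8}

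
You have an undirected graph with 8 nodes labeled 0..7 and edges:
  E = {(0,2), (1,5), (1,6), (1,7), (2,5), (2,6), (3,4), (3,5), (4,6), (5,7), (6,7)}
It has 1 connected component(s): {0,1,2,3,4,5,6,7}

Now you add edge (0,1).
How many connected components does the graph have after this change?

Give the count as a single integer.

Answer: 1

Derivation:
Initial component count: 1
Add (0,1): endpoints already in same component. Count unchanged: 1.
New component count: 1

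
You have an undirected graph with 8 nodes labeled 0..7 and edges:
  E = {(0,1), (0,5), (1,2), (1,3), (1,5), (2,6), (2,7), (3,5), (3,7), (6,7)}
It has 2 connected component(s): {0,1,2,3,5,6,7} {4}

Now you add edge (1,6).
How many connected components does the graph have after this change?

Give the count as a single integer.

Initial component count: 2
Add (1,6): endpoints already in same component. Count unchanged: 2.
New component count: 2

Answer: 2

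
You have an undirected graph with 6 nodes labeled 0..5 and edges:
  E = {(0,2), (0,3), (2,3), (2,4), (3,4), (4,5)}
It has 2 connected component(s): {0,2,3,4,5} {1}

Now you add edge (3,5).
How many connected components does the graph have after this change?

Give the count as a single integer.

Answer: 2

Derivation:
Initial component count: 2
Add (3,5): endpoints already in same component. Count unchanged: 2.
New component count: 2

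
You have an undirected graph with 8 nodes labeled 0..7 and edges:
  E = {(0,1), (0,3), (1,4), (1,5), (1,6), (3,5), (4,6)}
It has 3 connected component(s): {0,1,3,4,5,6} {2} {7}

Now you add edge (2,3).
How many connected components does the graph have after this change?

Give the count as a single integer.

Initial component count: 3
Add (2,3): merges two components. Count decreases: 3 -> 2.
New component count: 2

Answer: 2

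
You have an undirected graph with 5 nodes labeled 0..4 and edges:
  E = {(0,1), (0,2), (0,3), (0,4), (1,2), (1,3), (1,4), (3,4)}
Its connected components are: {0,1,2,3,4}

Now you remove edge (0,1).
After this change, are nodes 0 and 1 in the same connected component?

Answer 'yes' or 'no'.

Answer: yes

Derivation:
Initial components: {0,1,2,3,4}
Removing edge (0,1): not a bridge — component count unchanged at 1.
New components: {0,1,2,3,4}
Are 0 and 1 in the same component? yes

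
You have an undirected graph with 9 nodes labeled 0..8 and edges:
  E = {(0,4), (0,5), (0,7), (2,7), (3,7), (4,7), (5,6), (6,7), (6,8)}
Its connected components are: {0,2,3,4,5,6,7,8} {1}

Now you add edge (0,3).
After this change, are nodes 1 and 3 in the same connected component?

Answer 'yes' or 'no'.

Initial components: {0,2,3,4,5,6,7,8} {1}
Adding edge (0,3): both already in same component {0,2,3,4,5,6,7,8}. No change.
New components: {0,2,3,4,5,6,7,8} {1}
Are 1 and 3 in the same component? no

Answer: no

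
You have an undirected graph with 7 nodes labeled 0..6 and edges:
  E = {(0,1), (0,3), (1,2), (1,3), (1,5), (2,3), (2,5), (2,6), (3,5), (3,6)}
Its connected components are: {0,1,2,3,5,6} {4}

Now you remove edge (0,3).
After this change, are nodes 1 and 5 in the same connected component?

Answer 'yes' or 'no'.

Answer: yes

Derivation:
Initial components: {0,1,2,3,5,6} {4}
Removing edge (0,3): not a bridge — component count unchanged at 2.
New components: {0,1,2,3,5,6} {4}
Are 1 and 5 in the same component? yes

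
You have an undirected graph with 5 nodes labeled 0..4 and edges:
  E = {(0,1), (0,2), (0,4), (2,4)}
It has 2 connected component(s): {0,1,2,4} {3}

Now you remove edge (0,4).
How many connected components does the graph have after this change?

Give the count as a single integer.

Initial component count: 2
Remove (0,4): not a bridge. Count unchanged: 2.
  After removal, components: {0,1,2,4} {3}
New component count: 2

Answer: 2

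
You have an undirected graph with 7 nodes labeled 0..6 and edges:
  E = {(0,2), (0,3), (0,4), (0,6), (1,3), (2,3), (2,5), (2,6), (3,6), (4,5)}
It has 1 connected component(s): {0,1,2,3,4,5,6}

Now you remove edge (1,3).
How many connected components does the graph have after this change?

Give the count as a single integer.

Answer: 2

Derivation:
Initial component count: 1
Remove (1,3): it was a bridge. Count increases: 1 -> 2.
  After removal, components: {0,2,3,4,5,6} {1}
New component count: 2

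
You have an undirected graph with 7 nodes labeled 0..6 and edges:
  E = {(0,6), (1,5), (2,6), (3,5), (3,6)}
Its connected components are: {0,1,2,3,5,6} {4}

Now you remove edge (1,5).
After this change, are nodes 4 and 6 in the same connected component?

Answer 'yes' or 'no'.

Answer: no

Derivation:
Initial components: {0,1,2,3,5,6} {4}
Removing edge (1,5): it was a bridge — component count 2 -> 3.
New components: {0,2,3,5,6} {1} {4}
Are 4 and 6 in the same component? no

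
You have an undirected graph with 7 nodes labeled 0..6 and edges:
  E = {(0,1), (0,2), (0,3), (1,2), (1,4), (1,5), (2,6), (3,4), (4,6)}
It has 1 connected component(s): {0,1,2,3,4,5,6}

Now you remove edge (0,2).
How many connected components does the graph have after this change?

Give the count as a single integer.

Answer: 1

Derivation:
Initial component count: 1
Remove (0,2): not a bridge. Count unchanged: 1.
  After removal, components: {0,1,2,3,4,5,6}
New component count: 1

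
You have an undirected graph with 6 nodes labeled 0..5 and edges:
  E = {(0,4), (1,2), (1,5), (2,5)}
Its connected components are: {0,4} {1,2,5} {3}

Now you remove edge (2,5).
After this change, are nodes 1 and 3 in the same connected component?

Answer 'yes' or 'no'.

Answer: no

Derivation:
Initial components: {0,4} {1,2,5} {3}
Removing edge (2,5): not a bridge — component count unchanged at 3.
New components: {0,4} {1,2,5} {3}
Are 1 and 3 in the same component? no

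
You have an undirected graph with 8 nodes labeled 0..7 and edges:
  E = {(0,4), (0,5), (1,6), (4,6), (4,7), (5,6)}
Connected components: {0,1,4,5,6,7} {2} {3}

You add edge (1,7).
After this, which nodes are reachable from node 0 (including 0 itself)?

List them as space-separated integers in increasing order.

Answer: 0 1 4 5 6 7

Derivation:
Before: nodes reachable from 0: {0,1,4,5,6,7}
Adding (1,7): both endpoints already in same component. Reachability from 0 unchanged.
After: nodes reachable from 0: {0,1,4,5,6,7}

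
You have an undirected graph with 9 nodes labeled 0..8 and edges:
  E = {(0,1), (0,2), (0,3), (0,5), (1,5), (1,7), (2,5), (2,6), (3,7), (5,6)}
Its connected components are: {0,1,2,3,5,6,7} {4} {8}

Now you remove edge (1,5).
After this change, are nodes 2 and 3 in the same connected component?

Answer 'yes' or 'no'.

Answer: yes

Derivation:
Initial components: {0,1,2,3,5,6,7} {4} {8}
Removing edge (1,5): not a bridge — component count unchanged at 3.
New components: {0,1,2,3,5,6,7} {4} {8}
Are 2 and 3 in the same component? yes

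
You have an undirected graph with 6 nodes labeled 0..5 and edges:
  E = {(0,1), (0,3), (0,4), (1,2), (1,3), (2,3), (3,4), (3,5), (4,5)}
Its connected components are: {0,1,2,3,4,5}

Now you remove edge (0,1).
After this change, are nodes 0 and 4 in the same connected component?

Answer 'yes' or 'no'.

Initial components: {0,1,2,3,4,5}
Removing edge (0,1): not a bridge — component count unchanged at 1.
New components: {0,1,2,3,4,5}
Are 0 and 4 in the same component? yes

Answer: yes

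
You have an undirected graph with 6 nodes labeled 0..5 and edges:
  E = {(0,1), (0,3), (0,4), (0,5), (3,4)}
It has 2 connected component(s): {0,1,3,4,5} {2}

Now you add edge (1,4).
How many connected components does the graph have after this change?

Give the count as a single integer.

Answer: 2

Derivation:
Initial component count: 2
Add (1,4): endpoints already in same component. Count unchanged: 2.
New component count: 2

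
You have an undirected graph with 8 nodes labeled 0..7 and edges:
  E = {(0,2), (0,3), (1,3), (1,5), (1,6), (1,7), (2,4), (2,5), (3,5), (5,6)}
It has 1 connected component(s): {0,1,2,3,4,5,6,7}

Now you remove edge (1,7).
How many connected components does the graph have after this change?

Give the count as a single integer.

Initial component count: 1
Remove (1,7): it was a bridge. Count increases: 1 -> 2.
  After removal, components: {0,1,2,3,4,5,6} {7}
New component count: 2

Answer: 2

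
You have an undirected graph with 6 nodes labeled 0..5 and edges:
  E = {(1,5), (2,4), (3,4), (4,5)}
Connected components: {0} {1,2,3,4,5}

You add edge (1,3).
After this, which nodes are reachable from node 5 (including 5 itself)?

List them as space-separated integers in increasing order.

Before: nodes reachable from 5: {1,2,3,4,5}
Adding (1,3): both endpoints already in same component. Reachability from 5 unchanged.
After: nodes reachable from 5: {1,2,3,4,5}

Answer: 1 2 3 4 5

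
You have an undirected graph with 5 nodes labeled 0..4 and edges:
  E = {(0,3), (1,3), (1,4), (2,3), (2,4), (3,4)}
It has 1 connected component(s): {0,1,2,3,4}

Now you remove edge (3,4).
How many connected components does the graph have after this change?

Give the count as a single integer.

Answer: 1

Derivation:
Initial component count: 1
Remove (3,4): not a bridge. Count unchanged: 1.
  After removal, components: {0,1,2,3,4}
New component count: 1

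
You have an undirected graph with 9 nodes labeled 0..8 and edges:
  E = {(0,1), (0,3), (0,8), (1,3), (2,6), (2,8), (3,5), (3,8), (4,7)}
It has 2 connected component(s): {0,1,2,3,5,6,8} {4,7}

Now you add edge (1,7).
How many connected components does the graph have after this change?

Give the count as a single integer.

Initial component count: 2
Add (1,7): merges two components. Count decreases: 2 -> 1.
New component count: 1

Answer: 1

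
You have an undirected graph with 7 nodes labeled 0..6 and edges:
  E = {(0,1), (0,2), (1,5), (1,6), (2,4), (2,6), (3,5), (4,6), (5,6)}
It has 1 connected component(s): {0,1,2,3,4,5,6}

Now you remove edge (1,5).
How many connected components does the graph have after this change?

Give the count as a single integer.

Initial component count: 1
Remove (1,5): not a bridge. Count unchanged: 1.
  After removal, components: {0,1,2,3,4,5,6}
New component count: 1

Answer: 1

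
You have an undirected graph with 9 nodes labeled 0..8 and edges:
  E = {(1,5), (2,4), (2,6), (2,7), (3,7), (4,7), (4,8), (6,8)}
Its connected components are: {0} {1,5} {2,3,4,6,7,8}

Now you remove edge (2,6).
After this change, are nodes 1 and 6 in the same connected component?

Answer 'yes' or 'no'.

Answer: no

Derivation:
Initial components: {0} {1,5} {2,3,4,6,7,8}
Removing edge (2,6): not a bridge — component count unchanged at 3.
New components: {0} {1,5} {2,3,4,6,7,8}
Are 1 and 6 in the same component? no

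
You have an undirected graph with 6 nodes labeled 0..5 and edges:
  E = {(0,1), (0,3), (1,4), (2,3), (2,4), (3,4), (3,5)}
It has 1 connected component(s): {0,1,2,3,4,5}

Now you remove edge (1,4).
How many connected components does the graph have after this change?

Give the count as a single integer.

Initial component count: 1
Remove (1,4): not a bridge. Count unchanged: 1.
  After removal, components: {0,1,2,3,4,5}
New component count: 1

Answer: 1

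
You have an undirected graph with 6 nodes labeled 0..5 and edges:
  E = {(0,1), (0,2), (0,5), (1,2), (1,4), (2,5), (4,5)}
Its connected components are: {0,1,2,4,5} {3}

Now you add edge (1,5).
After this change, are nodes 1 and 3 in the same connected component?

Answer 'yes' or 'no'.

Answer: no

Derivation:
Initial components: {0,1,2,4,5} {3}
Adding edge (1,5): both already in same component {0,1,2,4,5}. No change.
New components: {0,1,2,4,5} {3}
Are 1 and 3 in the same component? no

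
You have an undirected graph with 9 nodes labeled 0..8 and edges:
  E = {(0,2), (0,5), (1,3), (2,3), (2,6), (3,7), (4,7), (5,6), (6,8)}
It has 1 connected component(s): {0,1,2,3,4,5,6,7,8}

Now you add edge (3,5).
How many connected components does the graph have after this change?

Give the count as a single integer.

Initial component count: 1
Add (3,5): endpoints already in same component. Count unchanged: 1.
New component count: 1

Answer: 1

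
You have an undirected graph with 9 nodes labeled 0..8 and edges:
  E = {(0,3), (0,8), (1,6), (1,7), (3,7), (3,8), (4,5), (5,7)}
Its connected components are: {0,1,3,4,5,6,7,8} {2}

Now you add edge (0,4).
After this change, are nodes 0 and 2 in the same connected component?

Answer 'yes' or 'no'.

Answer: no

Derivation:
Initial components: {0,1,3,4,5,6,7,8} {2}
Adding edge (0,4): both already in same component {0,1,3,4,5,6,7,8}. No change.
New components: {0,1,3,4,5,6,7,8} {2}
Are 0 and 2 in the same component? no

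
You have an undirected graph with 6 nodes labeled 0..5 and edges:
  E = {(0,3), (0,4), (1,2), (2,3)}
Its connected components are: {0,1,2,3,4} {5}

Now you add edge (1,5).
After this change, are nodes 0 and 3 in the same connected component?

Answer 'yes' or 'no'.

Initial components: {0,1,2,3,4} {5}
Adding edge (1,5): merges {0,1,2,3,4} and {5}.
New components: {0,1,2,3,4,5}
Are 0 and 3 in the same component? yes

Answer: yes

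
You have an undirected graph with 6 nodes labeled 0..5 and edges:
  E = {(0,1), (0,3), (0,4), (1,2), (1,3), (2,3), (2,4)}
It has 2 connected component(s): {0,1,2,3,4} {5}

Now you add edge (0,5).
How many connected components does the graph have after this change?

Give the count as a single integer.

Initial component count: 2
Add (0,5): merges two components. Count decreases: 2 -> 1.
New component count: 1

Answer: 1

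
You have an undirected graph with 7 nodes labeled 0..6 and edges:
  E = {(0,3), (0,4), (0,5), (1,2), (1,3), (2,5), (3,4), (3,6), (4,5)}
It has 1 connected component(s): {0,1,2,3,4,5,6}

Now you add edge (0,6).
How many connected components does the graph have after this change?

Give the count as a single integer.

Answer: 1

Derivation:
Initial component count: 1
Add (0,6): endpoints already in same component. Count unchanged: 1.
New component count: 1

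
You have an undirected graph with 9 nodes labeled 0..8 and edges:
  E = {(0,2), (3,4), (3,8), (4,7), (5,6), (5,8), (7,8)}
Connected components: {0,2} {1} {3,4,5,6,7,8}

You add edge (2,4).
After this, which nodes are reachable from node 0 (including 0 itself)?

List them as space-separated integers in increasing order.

Answer: 0 2 3 4 5 6 7 8

Derivation:
Before: nodes reachable from 0: {0,2}
Adding (2,4): merges 0's component with another. Reachability grows.
After: nodes reachable from 0: {0,2,3,4,5,6,7,8}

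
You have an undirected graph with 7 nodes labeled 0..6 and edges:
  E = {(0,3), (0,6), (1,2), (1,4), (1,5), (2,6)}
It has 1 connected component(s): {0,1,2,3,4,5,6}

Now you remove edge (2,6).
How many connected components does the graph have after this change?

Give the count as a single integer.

Initial component count: 1
Remove (2,6): it was a bridge. Count increases: 1 -> 2.
  After removal, components: {0,3,6} {1,2,4,5}
New component count: 2

Answer: 2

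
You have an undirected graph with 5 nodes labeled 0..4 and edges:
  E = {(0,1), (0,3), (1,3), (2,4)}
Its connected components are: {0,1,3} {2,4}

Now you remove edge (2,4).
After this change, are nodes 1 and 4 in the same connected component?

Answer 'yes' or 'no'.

Answer: no

Derivation:
Initial components: {0,1,3} {2,4}
Removing edge (2,4): it was a bridge — component count 2 -> 3.
New components: {0,1,3} {2} {4}
Are 1 and 4 in the same component? no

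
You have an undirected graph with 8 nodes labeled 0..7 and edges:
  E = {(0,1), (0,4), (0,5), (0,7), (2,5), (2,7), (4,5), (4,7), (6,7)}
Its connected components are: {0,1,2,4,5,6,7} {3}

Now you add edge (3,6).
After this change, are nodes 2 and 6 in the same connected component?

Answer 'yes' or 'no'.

Initial components: {0,1,2,4,5,6,7} {3}
Adding edge (3,6): merges {3} and {0,1,2,4,5,6,7}.
New components: {0,1,2,3,4,5,6,7}
Are 2 and 6 in the same component? yes

Answer: yes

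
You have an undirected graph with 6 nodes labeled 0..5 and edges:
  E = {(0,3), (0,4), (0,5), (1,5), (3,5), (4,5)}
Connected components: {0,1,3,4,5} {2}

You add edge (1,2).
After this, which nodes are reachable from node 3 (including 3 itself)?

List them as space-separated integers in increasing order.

Answer: 0 1 2 3 4 5

Derivation:
Before: nodes reachable from 3: {0,1,3,4,5}
Adding (1,2): merges 3's component with another. Reachability grows.
After: nodes reachable from 3: {0,1,2,3,4,5}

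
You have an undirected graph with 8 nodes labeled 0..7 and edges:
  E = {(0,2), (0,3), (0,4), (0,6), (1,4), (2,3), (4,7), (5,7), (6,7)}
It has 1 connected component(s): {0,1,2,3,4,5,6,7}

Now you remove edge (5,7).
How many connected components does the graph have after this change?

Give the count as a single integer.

Answer: 2

Derivation:
Initial component count: 1
Remove (5,7): it was a bridge. Count increases: 1 -> 2.
  After removal, components: {0,1,2,3,4,6,7} {5}
New component count: 2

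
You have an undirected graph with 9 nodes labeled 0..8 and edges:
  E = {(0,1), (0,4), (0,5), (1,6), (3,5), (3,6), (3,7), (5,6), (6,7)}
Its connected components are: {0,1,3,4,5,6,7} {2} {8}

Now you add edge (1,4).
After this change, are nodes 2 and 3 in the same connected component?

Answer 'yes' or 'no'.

Initial components: {0,1,3,4,5,6,7} {2} {8}
Adding edge (1,4): both already in same component {0,1,3,4,5,6,7}. No change.
New components: {0,1,3,4,5,6,7} {2} {8}
Are 2 and 3 in the same component? no

Answer: no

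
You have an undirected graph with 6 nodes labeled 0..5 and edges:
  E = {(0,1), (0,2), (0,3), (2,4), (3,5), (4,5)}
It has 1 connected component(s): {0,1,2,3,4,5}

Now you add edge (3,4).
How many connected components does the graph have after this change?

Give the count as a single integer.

Initial component count: 1
Add (3,4): endpoints already in same component. Count unchanged: 1.
New component count: 1

Answer: 1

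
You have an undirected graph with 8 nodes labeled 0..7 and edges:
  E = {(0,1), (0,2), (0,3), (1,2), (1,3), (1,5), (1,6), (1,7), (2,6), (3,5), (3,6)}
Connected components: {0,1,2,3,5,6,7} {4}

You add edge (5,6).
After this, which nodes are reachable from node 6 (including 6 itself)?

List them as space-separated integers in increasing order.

Before: nodes reachable from 6: {0,1,2,3,5,6,7}
Adding (5,6): both endpoints already in same component. Reachability from 6 unchanged.
After: nodes reachable from 6: {0,1,2,3,5,6,7}

Answer: 0 1 2 3 5 6 7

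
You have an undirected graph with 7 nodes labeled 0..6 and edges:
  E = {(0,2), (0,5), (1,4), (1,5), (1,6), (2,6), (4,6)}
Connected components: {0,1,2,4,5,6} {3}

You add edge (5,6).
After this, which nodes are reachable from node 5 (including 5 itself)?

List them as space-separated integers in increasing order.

Answer: 0 1 2 4 5 6

Derivation:
Before: nodes reachable from 5: {0,1,2,4,5,6}
Adding (5,6): both endpoints already in same component. Reachability from 5 unchanged.
After: nodes reachable from 5: {0,1,2,4,5,6}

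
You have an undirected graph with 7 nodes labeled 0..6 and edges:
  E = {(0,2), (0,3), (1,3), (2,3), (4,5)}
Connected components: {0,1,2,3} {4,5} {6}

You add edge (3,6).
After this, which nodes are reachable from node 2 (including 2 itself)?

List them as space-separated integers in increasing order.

Before: nodes reachable from 2: {0,1,2,3}
Adding (3,6): merges 2's component with another. Reachability grows.
After: nodes reachable from 2: {0,1,2,3,6}

Answer: 0 1 2 3 6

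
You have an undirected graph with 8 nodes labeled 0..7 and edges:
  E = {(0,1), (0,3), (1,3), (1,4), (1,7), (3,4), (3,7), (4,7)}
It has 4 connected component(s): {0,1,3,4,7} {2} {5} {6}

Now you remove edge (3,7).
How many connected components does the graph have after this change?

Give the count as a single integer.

Answer: 4

Derivation:
Initial component count: 4
Remove (3,7): not a bridge. Count unchanged: 4.
  After removal, components: {0,1,3,4,7} {2} {5} {6}
New component count: 4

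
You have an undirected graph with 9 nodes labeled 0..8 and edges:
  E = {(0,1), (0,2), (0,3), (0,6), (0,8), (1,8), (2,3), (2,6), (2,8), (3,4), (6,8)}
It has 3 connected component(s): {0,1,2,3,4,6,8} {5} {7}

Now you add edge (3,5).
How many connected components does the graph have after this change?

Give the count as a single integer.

Initial component count: 3
Add (3,5): merges two components. Count decreases: 3 -> 2.
New component count: 2

Answer: 2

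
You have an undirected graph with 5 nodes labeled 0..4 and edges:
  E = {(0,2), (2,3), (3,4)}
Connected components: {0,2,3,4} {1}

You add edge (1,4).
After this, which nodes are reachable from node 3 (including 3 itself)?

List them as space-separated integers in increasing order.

Answer: 0 1 2 3 4

Derivation:
Before: nodes reachable from 3: {0,2,3,4}
Adding (1,4): merges 3's component with another. Reachability grows.
After: nodes reachable from 3: {0,1,2,3,4}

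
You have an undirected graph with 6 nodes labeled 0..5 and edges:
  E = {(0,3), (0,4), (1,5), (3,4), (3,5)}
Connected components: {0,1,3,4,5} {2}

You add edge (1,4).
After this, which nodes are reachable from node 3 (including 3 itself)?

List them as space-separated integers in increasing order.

Before: nodes reachable from 3: {0,1,3,4,5}
Adding (1,4): both endpoints already in same component. Reachability from 3 unchanged.
After: nodes reachable from 3: {0,1,3,4,5}

Answer: 0 1 3 4 5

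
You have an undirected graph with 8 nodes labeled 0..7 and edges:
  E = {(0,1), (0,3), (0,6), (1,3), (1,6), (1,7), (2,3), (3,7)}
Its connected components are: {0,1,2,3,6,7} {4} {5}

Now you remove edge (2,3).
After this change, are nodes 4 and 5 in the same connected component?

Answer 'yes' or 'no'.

Initial components: {0,1,2,3,6,7} {4} {5}
Removing edge (2,3): it was a bridge — component count 3 -> 4.
New components: {0,1,3,6,7} {2} {4} {5}
Are 4 and 5 in the same component? no

Answer: no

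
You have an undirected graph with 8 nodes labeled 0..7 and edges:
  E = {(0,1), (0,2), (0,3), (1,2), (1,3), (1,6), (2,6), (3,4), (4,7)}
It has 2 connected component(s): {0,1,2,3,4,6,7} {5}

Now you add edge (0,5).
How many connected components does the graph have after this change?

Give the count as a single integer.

Initial component count: 2
Add (0,5): merges two components. Count decreases: 2 -> 1.
New component count: 1

Answer: 1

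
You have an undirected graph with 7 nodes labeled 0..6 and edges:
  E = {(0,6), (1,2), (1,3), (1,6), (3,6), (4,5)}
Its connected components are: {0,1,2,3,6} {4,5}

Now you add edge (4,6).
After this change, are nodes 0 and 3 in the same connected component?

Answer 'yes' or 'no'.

Answer: yes

Derivation:
Initial components: {0,1,2,3,6} {4,5}
Adding edge (4,6): merges {4,5} and {0,1,2,3,6}.
New components: {0,1,2,3,4,5,6}
Are 0 and 3 in the same component? yes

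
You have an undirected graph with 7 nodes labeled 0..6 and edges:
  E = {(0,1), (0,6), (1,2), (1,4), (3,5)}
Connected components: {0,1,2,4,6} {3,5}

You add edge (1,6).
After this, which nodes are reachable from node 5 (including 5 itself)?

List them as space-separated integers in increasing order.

Before: nodes reachable from 5: {3,5}
Adding (1,6): both endpoints already in same component. Reachability from 5 unchanged.
After: nodes reachable from 5: {3,5}

Answer: 3 5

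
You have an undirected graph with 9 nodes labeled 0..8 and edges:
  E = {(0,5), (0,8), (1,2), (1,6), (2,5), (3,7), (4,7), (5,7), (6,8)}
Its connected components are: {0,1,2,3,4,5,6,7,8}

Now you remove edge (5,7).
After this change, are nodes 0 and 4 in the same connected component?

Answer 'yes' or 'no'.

Initial components: {0,1,2,3,4,5,6,7,8}
Removing edge (5,7): it was a bridge — component count 1 -> 2.
New components: {0,1,2,5,6,8} {3,4,7}
Are 0 and 4 in the same component? no

Answer: no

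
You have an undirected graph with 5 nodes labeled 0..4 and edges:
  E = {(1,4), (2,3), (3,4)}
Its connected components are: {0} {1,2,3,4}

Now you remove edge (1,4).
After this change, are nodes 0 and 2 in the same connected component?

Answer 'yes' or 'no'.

Initial components: {0} {1,2,3,4}
Removing edge (1,4): it was a bridge — component count 2 -> 3.
New components: {0} {1} {2,3,4}
Are 0 and 2 in the same component? no

Answer: no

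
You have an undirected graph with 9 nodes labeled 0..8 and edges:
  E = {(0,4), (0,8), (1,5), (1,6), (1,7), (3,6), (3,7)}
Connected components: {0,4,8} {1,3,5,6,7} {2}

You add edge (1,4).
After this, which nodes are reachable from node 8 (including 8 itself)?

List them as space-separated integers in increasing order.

Answer: 0 1 3 4 5 6 7 8

Derivation:
Before: nodes reachable from 8: {0,4,8}
Adding (1,4): merges 8's component with another. Reachability grows.
After: nodes reachable from 8: {0,1,3,4,5,6,7,8}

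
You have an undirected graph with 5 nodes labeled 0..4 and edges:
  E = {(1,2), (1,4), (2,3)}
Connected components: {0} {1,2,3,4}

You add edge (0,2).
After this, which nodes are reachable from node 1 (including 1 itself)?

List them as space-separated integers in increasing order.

Before: nodes reachable from 1: {1,2,3,4}
Adding (0,2): merges 1's component with another. Reachability grows.
After: nodes reachable from 1: {0,1,2,3,4}

Answer: 0 1 2 3 4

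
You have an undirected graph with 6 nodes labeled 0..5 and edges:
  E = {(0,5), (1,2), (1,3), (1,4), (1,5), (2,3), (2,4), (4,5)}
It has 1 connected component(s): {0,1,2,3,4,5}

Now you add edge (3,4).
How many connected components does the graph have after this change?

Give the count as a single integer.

Answer: 1

Derivation:
Initial component count: 1
Add (3,4): endpoints already in same component. Count unchanged: 1.
New component count: 1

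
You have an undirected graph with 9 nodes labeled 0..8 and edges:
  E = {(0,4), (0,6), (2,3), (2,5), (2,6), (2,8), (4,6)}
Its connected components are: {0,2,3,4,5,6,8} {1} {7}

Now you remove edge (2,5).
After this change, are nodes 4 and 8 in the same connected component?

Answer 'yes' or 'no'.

Initial components: {0,2,3,4,5,6,8} {1} {7}
Removing edge (2,5): it was a bridge — component count 3 -> 4.
New components: {0,2,3,4,6,8} {1} {5} {7}
Are 4 and 8 in the same component? yes

Answer: yes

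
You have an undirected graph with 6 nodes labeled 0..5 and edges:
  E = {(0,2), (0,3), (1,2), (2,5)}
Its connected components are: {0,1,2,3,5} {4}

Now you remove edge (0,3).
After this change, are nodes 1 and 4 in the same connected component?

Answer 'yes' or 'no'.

Initial components: {0,1,2,3,5} {4}
Removing edge (0,3): it was a bridge — component count 2 -> 3.
New components: {0,1,2,5} {3} {4}
Are 1 and 4 in the same component? no

Answer: no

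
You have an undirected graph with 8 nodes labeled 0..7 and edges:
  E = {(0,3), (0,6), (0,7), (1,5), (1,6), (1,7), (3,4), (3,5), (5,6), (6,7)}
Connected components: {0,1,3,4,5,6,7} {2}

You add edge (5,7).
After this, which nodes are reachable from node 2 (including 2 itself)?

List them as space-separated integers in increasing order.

Answer: 2

Derivation:
Before: nodes reachable from 2: {2}
Adding (5,7): both endpoints already in same component. Reachability from 2 unchanged.
After: nodes reachable from 2: {2}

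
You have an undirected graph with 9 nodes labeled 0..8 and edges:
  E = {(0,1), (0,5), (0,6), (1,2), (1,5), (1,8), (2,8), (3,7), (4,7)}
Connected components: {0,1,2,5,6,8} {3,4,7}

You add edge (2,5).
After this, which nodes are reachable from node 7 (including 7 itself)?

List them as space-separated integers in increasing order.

Before: nodes reachable from 7: {3,4,7}
Adding (2,5): both endpoints already in same component. Reachability from 7 unchanged.
After: nodes reachable from 7: {3,4,7}

Answer: 3 4 7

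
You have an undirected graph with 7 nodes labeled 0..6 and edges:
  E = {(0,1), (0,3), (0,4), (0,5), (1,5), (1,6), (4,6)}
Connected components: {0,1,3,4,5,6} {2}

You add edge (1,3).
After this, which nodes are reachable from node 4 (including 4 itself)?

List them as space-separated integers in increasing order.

Answer: 0 1 3 4 5 6

Derivation:
Before: nodes reachable from 4: {0,1,3,4,5,6}
Adding (1,3): both endpoints already in same component. Reachability from 4 unchanged.
After: nodes reachable from 4: {0,1,3,4,5,6}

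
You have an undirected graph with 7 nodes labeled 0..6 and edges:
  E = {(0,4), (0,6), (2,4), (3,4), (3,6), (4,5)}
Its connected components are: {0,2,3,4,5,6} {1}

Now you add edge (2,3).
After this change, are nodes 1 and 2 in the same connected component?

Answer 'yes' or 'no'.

Answer: no

Derivation:
Initial components: {0,2,3,4,5,6} {1}
Adding edge (2,3): both already in same component {0,2,3,4,5,6}. No change.
New components: {0,2,3,4,5,6} {1}
Are 1 and 2 in the same component? no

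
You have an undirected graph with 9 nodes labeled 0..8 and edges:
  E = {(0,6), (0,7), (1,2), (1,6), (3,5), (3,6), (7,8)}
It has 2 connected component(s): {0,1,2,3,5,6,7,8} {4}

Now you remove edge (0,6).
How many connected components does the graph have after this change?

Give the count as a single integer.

Answer: 3

Derivation:
Initial component count: 2
Remove (0,6): it was a bridge. Count increases: 2 -> 3.
  After removal, components: {0,7,8} {1,2,3,5,6} {4}
New component count: 3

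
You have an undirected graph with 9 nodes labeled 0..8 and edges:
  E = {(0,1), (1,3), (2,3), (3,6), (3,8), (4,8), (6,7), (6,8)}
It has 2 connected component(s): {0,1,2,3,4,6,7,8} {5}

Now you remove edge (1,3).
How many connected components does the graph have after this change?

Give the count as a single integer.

Answer: 3

Derivation:
Initial component count: 2
Remove (1,3): it was a bridge. Count increases: 2 -> 3.
  After removal, components: {0,1} {2,3,4,6,7,8} {5}
New component count: 3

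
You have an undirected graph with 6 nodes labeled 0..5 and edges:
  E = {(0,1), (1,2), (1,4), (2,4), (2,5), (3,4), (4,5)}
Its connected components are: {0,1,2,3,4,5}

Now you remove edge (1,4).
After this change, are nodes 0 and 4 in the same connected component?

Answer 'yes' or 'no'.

Initial components: {0,1,2,3,4,5}
Removing edge (1,4): not a bridge — component count unchanged at 1.
New components: {0,1,2,3,4,5}
Are 0 and 4 in the same component? yes

Answer: yes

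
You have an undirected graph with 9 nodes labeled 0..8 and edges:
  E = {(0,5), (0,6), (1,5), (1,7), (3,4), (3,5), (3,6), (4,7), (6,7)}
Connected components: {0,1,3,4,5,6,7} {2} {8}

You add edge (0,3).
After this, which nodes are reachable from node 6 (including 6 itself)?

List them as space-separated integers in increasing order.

Answer: 0 1 3 4 5 6 7

Derivation:
Before: nodes reachable from 6: {0,1,3,4,5,6,7}
Adding (0,3): both endpoints already in same component. Reachability from 6 unchanged.
After: nodes reachable from 6: {0,1,3,4,5,6,7}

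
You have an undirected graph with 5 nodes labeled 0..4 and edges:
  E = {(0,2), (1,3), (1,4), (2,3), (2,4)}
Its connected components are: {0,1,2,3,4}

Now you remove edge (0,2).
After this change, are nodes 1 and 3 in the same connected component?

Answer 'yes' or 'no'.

Initial components: {0,1,2,3,4}
Removing edge (0,2): it was a bridge — component count 1 -> 2.
New components: {0} {1,2,3,4}
Are 1 and 3 in the same component? yes

Answer: yes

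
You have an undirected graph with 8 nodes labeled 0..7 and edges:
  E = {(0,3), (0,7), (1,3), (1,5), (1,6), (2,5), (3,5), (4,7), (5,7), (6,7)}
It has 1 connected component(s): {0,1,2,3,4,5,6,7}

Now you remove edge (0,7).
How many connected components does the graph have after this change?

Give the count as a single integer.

Answer: 1

Derivation:
Initial component count: 1
Remove (0,7): not a bridge. Count unchanged: 1.
  After removal, components: {0,1,2,3,4,5,6,7}
New component count: 1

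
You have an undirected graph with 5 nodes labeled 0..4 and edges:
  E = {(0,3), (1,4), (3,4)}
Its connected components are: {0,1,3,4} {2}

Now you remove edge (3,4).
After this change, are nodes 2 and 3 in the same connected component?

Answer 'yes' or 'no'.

Initial components: {0,1,3,4} {2}
Removing edge (3,4): it was a bridge — component count 2 -> 3.
New components: {0,3} {1,4} {2}
Are 2 and 3 in the same component? no

Answer: no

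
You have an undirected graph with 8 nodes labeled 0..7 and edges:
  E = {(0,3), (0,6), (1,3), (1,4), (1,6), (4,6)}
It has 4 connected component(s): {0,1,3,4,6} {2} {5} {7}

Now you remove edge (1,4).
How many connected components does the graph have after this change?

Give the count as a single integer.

Initial component count: 4
Remove (1,4): not a bridge. Count unchanged: 4.
  After removal, components: {0,1,3,4,6} {2} {5} {7}
New component count: 4

Answer: 4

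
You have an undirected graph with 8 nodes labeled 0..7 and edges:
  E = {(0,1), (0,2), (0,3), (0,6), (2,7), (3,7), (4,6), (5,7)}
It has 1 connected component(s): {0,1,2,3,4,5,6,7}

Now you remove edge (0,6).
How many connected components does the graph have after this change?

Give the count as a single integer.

Initial component count: 1
Remove (0,6): it was a bridge. Count increases: 1 -> 2.
  After removal, components: {0,1,2,3,5,7} {4,6}
New component count: 2

Answer: 2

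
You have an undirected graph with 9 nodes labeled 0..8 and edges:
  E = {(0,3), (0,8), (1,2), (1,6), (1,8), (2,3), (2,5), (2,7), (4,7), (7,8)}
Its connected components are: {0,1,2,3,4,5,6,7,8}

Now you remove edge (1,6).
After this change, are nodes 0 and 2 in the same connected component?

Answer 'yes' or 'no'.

Initial components: {0,1,2,3,4,5,6,7,8}
Removing edge (1,6): it was a bridge — component count 1 -> 2.
New components: {0,1,2,3,4,5,7,8} {6}
Are 0 and 2 in the same component? yes

Answer: yes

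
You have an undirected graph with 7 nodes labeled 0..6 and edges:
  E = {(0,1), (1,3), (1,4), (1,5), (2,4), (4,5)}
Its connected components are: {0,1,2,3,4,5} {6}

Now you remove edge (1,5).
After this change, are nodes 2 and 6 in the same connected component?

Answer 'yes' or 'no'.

Initial components: {0,1,2,3,4,5} {6}
Removing edge (1,5): not a bridge — component count unchanged at 2.
New components: {0,1,2,3,4,5} {6}
Are 2 and 6 in the same component? no

Answer: no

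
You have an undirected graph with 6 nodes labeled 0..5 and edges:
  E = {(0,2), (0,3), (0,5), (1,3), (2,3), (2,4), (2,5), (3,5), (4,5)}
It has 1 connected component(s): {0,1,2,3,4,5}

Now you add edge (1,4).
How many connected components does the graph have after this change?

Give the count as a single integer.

Answer: 1

Derivation:
Initial component count: 1
Add (1,4): endpoints already in same component. Count unchanged: 1.
New component count: 1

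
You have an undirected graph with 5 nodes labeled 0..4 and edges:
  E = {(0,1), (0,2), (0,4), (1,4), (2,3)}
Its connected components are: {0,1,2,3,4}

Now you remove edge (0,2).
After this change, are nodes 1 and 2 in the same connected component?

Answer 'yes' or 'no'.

Answer: no

Derivation:
Initial components: {0,1,2,3,4}
Removing edge (0,2): it was a bridge — component count 1 -> 2.
New components: {0,1,4} {2,3}
Are 1 and 2 in the same component? no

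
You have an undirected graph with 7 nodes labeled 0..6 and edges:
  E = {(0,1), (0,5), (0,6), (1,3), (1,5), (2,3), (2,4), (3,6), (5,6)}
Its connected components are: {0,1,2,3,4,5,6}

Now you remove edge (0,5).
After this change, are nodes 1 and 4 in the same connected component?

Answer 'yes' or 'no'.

Answer: yes

Derivation:
Initial components: {0,1,2,3,4,5,6}
Removing edge (0,5): not a bridge — component count unchanged at 1.
New components: {0,1,2,3,4,5,6}
Are 1 and 4 in the same component? yes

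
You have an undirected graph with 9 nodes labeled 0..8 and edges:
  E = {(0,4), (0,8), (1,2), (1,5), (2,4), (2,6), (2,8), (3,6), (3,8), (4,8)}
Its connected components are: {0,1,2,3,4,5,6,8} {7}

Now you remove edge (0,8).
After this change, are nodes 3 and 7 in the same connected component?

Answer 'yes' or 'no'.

Answer: no

Derivation:
Initial components: {0,1,2,3,4,5,6,8} {7}
Removing edge (0,8): not a bridge — component count unchanged at 2.
New components: {0,1,2,3,4,5,6,8} {7}
Are 3 and 7 in the same component? no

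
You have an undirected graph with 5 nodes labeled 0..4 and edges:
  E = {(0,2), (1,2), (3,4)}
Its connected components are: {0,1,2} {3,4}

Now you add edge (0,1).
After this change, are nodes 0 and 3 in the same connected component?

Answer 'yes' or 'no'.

Answer: no

Derivation:
Initial components: {0,1,2} {3,4}
Adding edge (0,1): both already in same component {0,1,2}. No change.
New components: {0,1,2} {3,4}
Are 0 and 3 in the same component? no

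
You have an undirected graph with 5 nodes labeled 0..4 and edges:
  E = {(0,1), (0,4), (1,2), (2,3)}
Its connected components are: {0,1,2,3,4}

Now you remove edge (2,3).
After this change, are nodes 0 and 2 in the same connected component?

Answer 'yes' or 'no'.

Answer: yes

Derivation:
Initial components: {0,1,2,3,4}
Removing edge (2,3): it was a bridge — component count 1 -> 2.
New components: {0,1,2,4} {3}
Are 0 and 2 in the same component? yes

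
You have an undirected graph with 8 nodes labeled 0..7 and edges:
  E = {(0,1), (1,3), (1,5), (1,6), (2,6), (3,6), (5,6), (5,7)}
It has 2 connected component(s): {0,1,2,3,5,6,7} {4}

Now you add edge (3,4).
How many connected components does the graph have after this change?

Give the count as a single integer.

Answer: 1

Derivation:
Initial component count: 2
Add (3,4): merges two components. Count decreases: 2 -> 1.
New component count: 1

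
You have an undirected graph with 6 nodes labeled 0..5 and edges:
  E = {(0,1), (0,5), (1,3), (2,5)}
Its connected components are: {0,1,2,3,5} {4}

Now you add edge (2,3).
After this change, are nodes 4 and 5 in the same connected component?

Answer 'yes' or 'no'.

Initial components: {0,1,2,3,5} {4}
Adding edge (2,3): both already in same component {0,1,2,3,5}. No change.
New components: {0,1,2,3,5} {4}
Are 4 and 5 in the same component? no

Answer: no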